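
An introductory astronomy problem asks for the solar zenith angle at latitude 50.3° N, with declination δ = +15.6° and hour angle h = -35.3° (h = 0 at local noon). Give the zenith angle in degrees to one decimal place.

θ_z = 44.8°

cos θ_z = sin φ sin δ + cos φ cos δ cos h = 0.206907 + 0.502118 = 0.709025.
θ_z = arccos(0.709025) = 44.8°.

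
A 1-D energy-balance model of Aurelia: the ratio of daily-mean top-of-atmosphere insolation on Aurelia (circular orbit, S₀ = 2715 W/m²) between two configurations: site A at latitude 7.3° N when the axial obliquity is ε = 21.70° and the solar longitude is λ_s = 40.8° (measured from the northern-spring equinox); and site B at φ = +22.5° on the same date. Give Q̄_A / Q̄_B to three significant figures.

Q̄_A / Q̄_B ≈ 0.966

— Configuration A (φ=+7.3°):
Solar declination: sin δ = sin ε · sin λ_s = sin 21.70° × sin 40.8° = 0.24160, so δ = +13.981°.
cos H₀ = −tan(+7.3°) tan(+13.981°) = -0.0319, H₀ = 1.6027 rad.
Bracket: H₀ sin φ sin δ + cos φ cos δ sin H₀ = 1.6027×0.12706×0.24160 + 0.99189×0.97038×0.99949 = 0.049199 + 0.962019 = 1.011218.
Q̄ = (S₀/π) × [bracket] = (2715/π) × 1.011218 = 873.91 W/m².
— Configuration B (φ=+22.5°):
cos H₀ = −tan(+22.5°) tan(+13.981°) = -0.1031, H₀ = 1.6741 rad.
Bracket: H₀ sin φ sin δ + cos φ cos δ sin H₀ = 1.6741×0.38268×0.24160 + 0.92388×0.97038×0.99467 = 0.154780 + 0.891736 = 1.046516.
Q̄ = (S₀/π) × [bracket] = (2715/π) × 1.046516 = 904.41 W/m².
Ratio Q̄_A / Q̄_B = 873.91 / 904.41 = 0.9663.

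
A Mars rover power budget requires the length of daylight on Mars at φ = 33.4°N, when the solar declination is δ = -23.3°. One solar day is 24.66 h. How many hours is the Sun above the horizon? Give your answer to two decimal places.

cos H₀ = −tan φ · tan δ = −tan(+33.4°) × tan(-23.300°) = 0.2840, so H₀ = 1.2829 rad = 73.50°.
Daylight = 2H₀/(2π) × 24.66 h = (1.2829/π) × 24.66 = 10.07 h.

10.07 h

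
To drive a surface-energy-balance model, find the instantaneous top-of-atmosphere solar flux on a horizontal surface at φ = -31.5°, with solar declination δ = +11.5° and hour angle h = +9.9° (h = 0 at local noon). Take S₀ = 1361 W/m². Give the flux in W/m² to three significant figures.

cos θ_z = sin φ sin δ + cos φ cos δ cos h = -0.104169 + 0.823082 = 0.718913.
Flux = S₀ · cos θ_z = 1361 × 0.718913 = 978.4 W/m².

978 W/m²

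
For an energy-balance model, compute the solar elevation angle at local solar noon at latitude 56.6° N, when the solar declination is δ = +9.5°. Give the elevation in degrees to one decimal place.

42.9°

At local noon the hour angle is zero, so the zenith angle equals |φ − δ| = |+56.6° − (+9.500°)| = 47.100°.
Elevation = 90° − 47.100° = 42.9°.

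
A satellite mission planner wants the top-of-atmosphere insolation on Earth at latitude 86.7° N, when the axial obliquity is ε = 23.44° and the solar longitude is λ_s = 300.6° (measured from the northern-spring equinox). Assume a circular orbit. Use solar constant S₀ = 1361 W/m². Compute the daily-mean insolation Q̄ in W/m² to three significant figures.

Q̄ ≈ 0.00 W/m²

Solar declination: sin δ = sin ε · sin λ_s = sin 23.44° × sin 300.6° = -0.34239, so δ = -20.023°.
cos H₀ = −tan(+86.7°) tan(-20.023°) = 6.3202 ≥ 1 ⇒ polar night, H₀ = 0 and Q̄ = 0.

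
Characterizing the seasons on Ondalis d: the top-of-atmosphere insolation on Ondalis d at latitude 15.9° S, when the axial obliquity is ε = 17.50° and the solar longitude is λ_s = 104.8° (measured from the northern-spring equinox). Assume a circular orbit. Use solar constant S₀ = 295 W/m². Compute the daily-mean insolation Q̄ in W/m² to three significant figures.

Q̄ ≈ 75.0 W/m²

Solar declination: sin δ = sin ε · sin λ_s = sin 17.50° × sin 104.8° = 0.29073, so δ = +16.902°.
cos H₀ = −tan(-15.9°) tan(+16.902°) = 0.0866, H₀ = 1.4841 rad.
Bracket: H₀ sin φ sin δ + cos φ cos δ sin H₀ = 1.4841×-0.27396×0.29073 + 0.96174×0.95681×0.99625 = -0.118206 + 0.916752 = 0.798546.
Q̄ = (S₀/π) × [bracket] = (295/π) × 0.798546 = 74.98 W/m².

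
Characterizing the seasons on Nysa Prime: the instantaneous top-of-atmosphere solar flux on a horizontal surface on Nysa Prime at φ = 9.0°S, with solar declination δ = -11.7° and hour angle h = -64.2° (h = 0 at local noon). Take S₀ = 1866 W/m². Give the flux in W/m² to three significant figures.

845 W/m²

cos θ_z = sin φ sin δ + cos φ cos δ cos h = 0.031723 + 0.420941 = 0.452664.
Flux = S₀ · cos θ_z = 1866 × 0.452664 = 844.7 W/m².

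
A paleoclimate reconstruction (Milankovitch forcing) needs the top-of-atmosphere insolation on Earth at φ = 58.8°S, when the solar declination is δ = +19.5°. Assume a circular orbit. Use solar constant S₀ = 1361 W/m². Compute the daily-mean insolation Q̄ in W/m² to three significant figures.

Q̄ ≈ 54.6 W/m²

cos H₀ = −tan(-58.8°) tan(+19.500°) = 0.5847, H₀ = 0.9463 rad.
Bracket: H₀ sin φ sin δ + cos φ cos δ sin H₀ = 0.9463×-0.85536×0.33381 + 0.51803×0.94264×0.81124 = -0.270195 + 0.396141 = 0.125946.
Q̄ = (S₀/π) × [bracket] = (1361/π) × 0.125946 = 54.56 W/m².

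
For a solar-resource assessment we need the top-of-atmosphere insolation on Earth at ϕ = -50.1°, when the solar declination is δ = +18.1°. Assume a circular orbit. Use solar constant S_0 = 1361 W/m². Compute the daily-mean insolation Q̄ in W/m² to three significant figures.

cos h₀ = −tan(-50.1°) tan(+18.100°) = 0.3909, h₀ = 1.1692 rad.
Bracket: h₀ sin ϕ sin δ + cos ϕ cos δ sin h₀ = 1.1692×-0.76717×0.31068 + 0.64145×0.95052×0.92043 = -0.278672 + 0.561196 = 0.282524.
Q̄ = (S_0/π) × [bracket] = (1361/π) × 0.282524 = 122.4 W/m².

Q̄ ≈ 122 W/m²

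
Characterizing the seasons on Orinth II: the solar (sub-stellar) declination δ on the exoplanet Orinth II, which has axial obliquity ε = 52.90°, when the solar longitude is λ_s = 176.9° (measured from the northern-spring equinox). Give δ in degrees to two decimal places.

sin δ = sin ε · sin λ_s = sin 52.90° × sin 176.9° = 0.043132.
δ = arcsin(0.043132) = +2.47°.

δ = +2.47°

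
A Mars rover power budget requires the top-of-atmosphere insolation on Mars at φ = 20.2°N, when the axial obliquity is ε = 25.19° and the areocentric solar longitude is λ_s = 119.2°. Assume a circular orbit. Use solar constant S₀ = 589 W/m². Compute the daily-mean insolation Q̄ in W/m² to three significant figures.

Q̄ ≈ 203 W/m²

sin δ = sin 25.19° × sin 119.2° = 0.37153, so δ = +21.810°.
cos H₀ = −tan(+20.2°) tan(+21.810°) = -0.1472, H₀ = 1.7186 rad.
Bracket: H₀ sin φ sin δ + cos φ cos δ sin H₀ = 1.7186×0.34530×0.37153 + 0.93849×0.92842×0.98910 = 0.220478 + 0.861816 = 1.082294.
Q̄ = (S₀/π) × [bracket] = (589/π) × 1.082294 = 202.9 W/m².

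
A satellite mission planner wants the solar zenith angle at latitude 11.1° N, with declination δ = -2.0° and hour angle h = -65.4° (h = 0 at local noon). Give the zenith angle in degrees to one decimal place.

θ_z = 66.3°

cos θ_z = sin φ sin δ + cos φ cos δ cos h = -0.006719 + 0.408244 = 0.401525.
θ_z = arccos(0.401525) = 66.3°.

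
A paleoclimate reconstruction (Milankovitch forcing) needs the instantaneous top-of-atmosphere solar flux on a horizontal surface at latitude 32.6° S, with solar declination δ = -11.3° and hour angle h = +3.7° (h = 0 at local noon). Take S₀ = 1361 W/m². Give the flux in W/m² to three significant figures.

cos θ_z = sin φ sin δ + cos φ cos δ cos h = 0.105570 + 0.824399 = 0.929969.
Flux = S₀ · cos θ_z = 1361 × 0.929969 = 1266 W/m².

1.27e+03 W/m²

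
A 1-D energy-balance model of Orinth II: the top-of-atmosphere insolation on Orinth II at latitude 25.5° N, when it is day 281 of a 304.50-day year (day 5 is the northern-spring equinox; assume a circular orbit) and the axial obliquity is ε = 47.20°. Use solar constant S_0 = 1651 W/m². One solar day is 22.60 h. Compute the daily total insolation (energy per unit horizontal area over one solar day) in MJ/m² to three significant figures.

Solar longitude: L_s = 360° × (281 − 5)/304.50 = 326.305°.
sin δ = sin 47.20° × sin 326.305° = -0.40705, so δ = -24.020°.
cos h₀ = −tan(+25.5°) tan(-24.020°) = 0.2126, h₀ = 1.3566 rad.
Bracket: h₀ sin ϕ sin δ + cos ϕ cos δ sin h₀ = 1.3566×0.43051×-0.40705 + 0.90259×0.91341×0.97715 = -0.237729 + 0.805596 = 0.567867.
Q̄ = (S_0/π) × [bracket] = (1651/π) × 0.567867 = 298.43 W/m².
Daily total = Q̄ × 22.60 h × 3600 s/h = 298.43 × 22.60 × 3600 / 10⁶ = 24.28 MJ/m².

24.3 MJ/m²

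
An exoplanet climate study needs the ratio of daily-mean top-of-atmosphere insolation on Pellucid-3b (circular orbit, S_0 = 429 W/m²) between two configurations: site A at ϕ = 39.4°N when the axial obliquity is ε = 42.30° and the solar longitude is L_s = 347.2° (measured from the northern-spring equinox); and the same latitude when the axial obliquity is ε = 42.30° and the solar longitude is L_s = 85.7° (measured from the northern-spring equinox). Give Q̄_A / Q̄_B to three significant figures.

— Configuration A (ϕ=+39.4°):
Solar declination: sin δ = sin ε · sin L_s = sin 42.30° × sin 347.2° = -0.14910, so δ = -8.575°.
cos h₀ = −tan(+39.4°) tan(-8.575°) = 0.1239, h₀ = 1.4466 rad.
Bracket: h₀ sin ϕ sin δ + cos ϕ cos δ sin h₀ = 1.4466×0.63473×-0.14910 + 0.77273×0.98882×0.99230 = -0.136904 + 0.758207 = 0.621303.
Q̄ = (S_0/π) × [bracket] = (429/π) × 0.621303 = 84.842 W/m².
— Configuration B (ϕ=+39.4°):
Solar declination: sin δ = sin ε · sin L_s = sin 42.30° × sin 85.7° = 0.67112, so δ = +42.153°.
cos h₀ = −tan(+39.4°) tan(+42.153°) = -0.7436, h₀ = 2.4092 rad.
Bracket: h₀ sin ϕ sin δ + cos ϕ cos δ sin h₀ = 2.4092×0.63473×0.67112 + 0.77273×0.74135×0.66863 = 1.026271 + 0.383034 = 1.409305.
Q̄ = (S_0/π) × [bracket] = (429/π) × 1.409305 = 192.45 W/m².
Ratio Q̄_A / Q̄_B = 84.842 / 192.45 = 0.4409.

Q̄_A / Q̄_B ≈ 0.441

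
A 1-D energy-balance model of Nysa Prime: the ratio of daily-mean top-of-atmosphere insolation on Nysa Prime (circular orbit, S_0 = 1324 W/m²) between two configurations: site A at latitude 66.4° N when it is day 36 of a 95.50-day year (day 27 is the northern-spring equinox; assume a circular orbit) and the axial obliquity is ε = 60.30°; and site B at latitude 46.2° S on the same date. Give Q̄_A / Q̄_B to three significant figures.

— Configuration A (ϕ=+66.4°):
Solar longitude: L_s = 360° × (36 − 27)/95.50 = 33.927°.
sin δ = sin 60.30° × sin 33.927° = 0.48481, so δ = +29.000°.
cos h₀ = −tan(+66.4°) tan(+29.000°) = -1.2688 ≤ −1 ⇒ polar day, h₀ = π.
Bracket: h₀ sin ϕ sin δ + cos ϕ cos δ sin h₀ = 3.1416×0.91636×0.48481 + 0.40035×0.87462×0.00000 = 1.395689 + 0.000000 = 1.395689.
Q̄ = (S_0/π) × [bracket] = (1324/π) × 1.395689 = 588.20 W/m².
— Configuration B (ϕ=-46.2°):
cos h₀ = −tan(-46.2°) tan(+29.000°) = 0.5780, h₀ = 0.9545 rad.
Bracket: h₀ sin ϕ sin δ + cos ϕ cos δ sin h₀ = 0.9545×-0.72176×0.48481 + 0.69214×0.87462×0.81602 = -0.333995 + 0.493985 = 0.159990.
Q̄ = (S_0/π) × [bracket] = (1324/π) × 0.159990 = 67.427 W/m².
Ratio Q̄_A / Q̄_B = 588.20 / 67.427 = 8.724.

Q̄_A / Q̄_B ≈ 8.72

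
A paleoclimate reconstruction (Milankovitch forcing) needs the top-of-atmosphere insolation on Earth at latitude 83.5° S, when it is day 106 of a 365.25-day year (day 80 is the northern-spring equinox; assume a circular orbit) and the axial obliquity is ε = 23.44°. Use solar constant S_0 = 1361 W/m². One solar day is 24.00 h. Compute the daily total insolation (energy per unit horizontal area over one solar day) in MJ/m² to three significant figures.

0.00 MJ/m²

Solar longitude: L_s = 360° × (106 − 80)/365.25 = 25.626°.
sin δ = sin 23.44° × sin 25.626° = 0.17204, so δ = +9.907°.
cos h₀ = −tan(-83.5°) tan(+9.907°) = 1.5329 ≥ 1 ⇒ polar night, h₀ = 0 and Q̄ = 0.
Daily total = Q̄ × 24.00 h × 3600 s/h = 0.00 MJ/m².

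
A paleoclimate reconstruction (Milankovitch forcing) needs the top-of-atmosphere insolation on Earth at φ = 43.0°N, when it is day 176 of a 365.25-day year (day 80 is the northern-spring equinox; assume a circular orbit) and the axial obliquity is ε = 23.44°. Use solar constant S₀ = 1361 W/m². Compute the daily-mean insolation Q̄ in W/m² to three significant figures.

Q̄ ≈ 499 W/m²

Solar longitude: λ_s = 360° × (176 − 80)/365.25 = 94.620°.
sin δ = sin 23.44° × sin 94.620° = 0.39650, so δ = +23.359°.
cos H₀ = −tan(+43.0°) tan(+23.359°) = -0.4027, H₀ = 1.9853 rad.
Bracket: H₀ sin φ sin δ + cos φ cos δ sin H₀ = 1.9853×0.68200×0.39650 + 0.73135×0.91804×0.91531 = 0.536851 + 0.614547 = 1.151398.
Q̄ = (S₀/π) × [bracket] = (1361/π) × 1.151398 = 498.8 W/m².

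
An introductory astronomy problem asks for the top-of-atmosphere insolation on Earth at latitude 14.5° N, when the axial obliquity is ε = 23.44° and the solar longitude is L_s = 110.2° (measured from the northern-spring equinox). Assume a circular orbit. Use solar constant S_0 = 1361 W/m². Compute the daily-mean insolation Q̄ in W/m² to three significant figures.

Solar declination: sin δ = sin ε · sin L_s = sin 23.44° × sin 110.2° = 0.37332, so δ = +21.921°.
cos h₀ = −tan(+14.5°) tan(+21.921°) = -0.1041, h₀ = 1.6751 rad.
Bracket: h₀ sin ϕ sin δ + cos ϕ cos δ sin h₀ = 1.6751×0.25038×0.37332 + 0.96815×0.92770×0.99457 = 0.156575 + 0.893276 = 1.049851.
Q̄ = (S_0/π) × [bracket] = (1361/π) × 1.049851 = 454.8 W/m².

Q̄ ≈ 455 W/m²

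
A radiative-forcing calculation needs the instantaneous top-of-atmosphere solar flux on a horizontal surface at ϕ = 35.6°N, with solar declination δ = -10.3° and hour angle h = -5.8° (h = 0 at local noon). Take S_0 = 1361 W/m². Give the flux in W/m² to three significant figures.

cos θ_z = sin ϕ sin δ + cos ϕ cos δ cos h = -0.104085 + 0.795902 = 0.691817.
Flux = S_0 · cos θ_z = 1361 × 0.691817 = 941.6 W/m².

942 W/m²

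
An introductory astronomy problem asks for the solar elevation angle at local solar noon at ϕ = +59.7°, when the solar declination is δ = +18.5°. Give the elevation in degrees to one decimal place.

At local noon the hour angle is zero, so the zenith angle equals |ϕ − δ| = |+59.7° − (+18.500°)| = 41.200°.
Elevation = 90° − 41.200° = 48.8°.

48.8°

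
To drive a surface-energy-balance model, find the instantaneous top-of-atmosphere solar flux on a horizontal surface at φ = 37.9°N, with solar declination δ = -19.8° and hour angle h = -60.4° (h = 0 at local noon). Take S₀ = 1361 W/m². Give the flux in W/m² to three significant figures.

216 W/m²

cos θ_z = sin φ sin δ + cos φ cos δ cos h = -0.208082 + 0.366719 = 0.158637.
Flux = S₀ · cos θ_z = 1361 × 0.158637 = 215.9 W/m².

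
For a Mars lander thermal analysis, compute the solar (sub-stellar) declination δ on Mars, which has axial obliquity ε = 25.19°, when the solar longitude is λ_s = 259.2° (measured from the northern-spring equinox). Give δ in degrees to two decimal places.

δ = -24.71°

sin δ = sin ε · sin λ_s = sin 25.19° × sin 259.2° = -0.418082.
δ = arcsin(-0.418082) = -24.71°.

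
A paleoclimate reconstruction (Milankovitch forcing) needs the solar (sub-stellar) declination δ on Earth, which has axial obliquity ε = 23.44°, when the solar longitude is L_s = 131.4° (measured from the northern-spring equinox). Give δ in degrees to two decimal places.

δ = +17.36°

sin δ = sin ε · sin L_s = sin 23.44° × sin 131.4° = 0.298386.
δ = arcsin(0.298386) = +17.36°.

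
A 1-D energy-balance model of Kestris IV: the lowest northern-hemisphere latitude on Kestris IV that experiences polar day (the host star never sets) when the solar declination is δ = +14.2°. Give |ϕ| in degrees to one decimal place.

Polar day requires cos h₀ = −tan ϕ tan δ ≤ −1, i.e. tan ϕ tan δ ≥ 1.
The boundary is |tan ϕ| · |tan δ| = 1, so |ϕ| = 90° − |δ| = 90° − 14.2° = 75.8° in the northern hemisphere.

|ϕ| = 75.8°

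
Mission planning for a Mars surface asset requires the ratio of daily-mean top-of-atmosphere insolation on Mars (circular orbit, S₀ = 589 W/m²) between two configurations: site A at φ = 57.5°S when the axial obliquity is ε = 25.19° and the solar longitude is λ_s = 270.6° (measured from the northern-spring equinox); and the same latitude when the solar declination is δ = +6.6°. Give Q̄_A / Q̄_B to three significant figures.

Q̄_A / Q̄_B ≈ 3.05

— Configuration A (φ=-57.5°):
Solar declination: sin δ = sin ε · sin λ_s = sin 25.19° × sin 270.6° = -0.42560, so δ = -25.189°.
cos H₀ = −tan(-57.5°) tan(-25.189°) = -0.7383, H₀ = 2.4013 rad.
Bracket: H₀ sin φ sin δ + cos φ cos δ sin H₀ = 2.4013×-0.84339×-0.42560 + 0.53730×0.90491×0.67452 = 0.861939 + 0.327957 = 1.189896.
Q̄ = (S₀/π) × [bracket] = (589/π) × 1.189896 = 223.09 W/m².
— Configuration B (φ=-57.5°):
cos H₀ = −tan(-57.5°) tan(+6.600°) = 0.1816, H₀ = 1.3882 rad.
Bracket: H₀ sin φ sin δ + cos φ cos δ sin H₀ = 1.3882×-0.84339×0.11494 + 0.53730×0.99337×0.98337 = -0.134571 + 0.524862 = 0.390291.
Q̄ = (S₀/π) × [bracket] = (589/π) × 0.390291 = 73.174 W/m².
Ratio Q̄_A / Q̄_B = 223.09 / 73.174 = 3.049.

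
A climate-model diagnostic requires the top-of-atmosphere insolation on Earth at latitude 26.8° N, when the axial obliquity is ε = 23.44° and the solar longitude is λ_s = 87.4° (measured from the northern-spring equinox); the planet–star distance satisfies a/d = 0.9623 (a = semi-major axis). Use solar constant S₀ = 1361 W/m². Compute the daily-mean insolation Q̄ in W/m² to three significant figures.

Q̄ ≈ 449 W/m²

Solar declination: sin δ = sin ε · sin λ_s = sin 23.44° × sin 87.4° = 0.39738, so δ = +23.414°.
cos H₀ = −tan(+26.8°) tan(+23.414°) = -0.2187, H₀ = 1.7913 rad.
Bracket: H₀ sin φ sin δ + cos φ cos δ sin H₀ = 1.7913×0.45088×0.39738 + 0.89259×0.91765×0.97578 = 0.320948 + 0.799247 = 1.120195.
Inverse-square distance factor (a/d)² = 0.9623² = 0.926021.
Q̄ = (S₀/π) × 0.926021 × [bracket] = (1361/π) × 0.926021 × 1.120195 = 449.4 W/m².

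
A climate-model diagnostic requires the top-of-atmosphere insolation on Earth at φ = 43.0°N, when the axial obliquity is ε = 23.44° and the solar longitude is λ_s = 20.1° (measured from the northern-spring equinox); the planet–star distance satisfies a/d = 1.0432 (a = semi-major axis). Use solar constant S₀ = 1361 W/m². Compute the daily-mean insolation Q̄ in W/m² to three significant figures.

Solar declination: sin δ = sin ε · sin λ_s = sin 23.44° × sin 20.1° = 0.13670, so δ = +7.857°.
cos H₀ = −tan(+43.0°) tan(+7.857°) = -0.1287, H₀ = 1.6998 rad.
Bracket: H₀ sin φ sin δ + cos φ cos δ sin H₀ = 1.6998×0.68200×0.13670 + 0.73135×0.99061×0.99169 = 0.158471 + 0.718462 = 0.876933.
Inverse-square distance factor (a/d)² = 1.0432² = 1.088266.
Q̄ = (S₀/π) × 1.088266 × [bracket] = (1361/π) × 1.088266 × 0.876933 = 413.4 W/m².

Q̄ ≈ 413 W/m²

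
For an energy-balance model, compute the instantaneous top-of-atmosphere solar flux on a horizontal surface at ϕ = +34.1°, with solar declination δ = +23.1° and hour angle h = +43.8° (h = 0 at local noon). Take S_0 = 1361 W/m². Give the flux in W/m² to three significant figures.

cos θ_z = sin ϕ sin δ + cos ϕ cos δ cos h = 0.219959 + 0.549741 = 0.769700.
Flux = S_0 · cos θ_z = 1361 × 0.769700 = 1048 W/m².

1.05e+03 W/m²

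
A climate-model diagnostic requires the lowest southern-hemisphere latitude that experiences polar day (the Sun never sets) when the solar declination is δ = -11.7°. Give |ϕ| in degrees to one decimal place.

Polar day requires cos h₀ = −tan ϕ tan δ ≤ −1, i.e. tan ϕ tan δ ≥ 1.
The boundary is |tan ϕ| · |tan δ| = 1, so |ϕ| = 90° − |δ| = 90° − 11.7° = 78.3° in the southern hemisphere.

|ϕ| = 78.3°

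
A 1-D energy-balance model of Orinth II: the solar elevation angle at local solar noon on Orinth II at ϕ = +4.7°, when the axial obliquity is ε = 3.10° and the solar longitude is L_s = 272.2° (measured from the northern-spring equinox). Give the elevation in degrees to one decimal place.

Solar declination: sin δ = sin ε · sin L_s = sin 3.10° × sin 272.2° = -0.05404, so δ = -3.098°.
At local noon the hour angle is zero, so the zenith angle equals |ϕ − δ| = |+4.7° − (-3.098°)| = 7.798°.
Elevation = 90° − 7.798° = 82.2°.

82.2°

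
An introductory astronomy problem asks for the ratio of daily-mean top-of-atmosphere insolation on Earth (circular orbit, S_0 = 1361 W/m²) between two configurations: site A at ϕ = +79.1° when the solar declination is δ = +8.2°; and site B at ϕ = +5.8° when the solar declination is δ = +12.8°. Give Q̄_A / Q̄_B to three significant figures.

— Configuration A (ϕ=+79.1°):
cos h₀ = −tan(+79.1°) tan(+8.200°) = -0.7483, h₀ = 2.4163 rad.
Bracket: h₀ sin ϕ sin δ + cos ϕ cos δ sin h₀ = 2.4163×0.98196×0.14263 + 0.18910×0.98978×0.66335 = 0.338420 + 0.124157 = 0.462577.
Q̄ = (S_0/π) × [bracket] = (1361/π) × 0.462577 = 200.40 W/m².
— Configuration B (ϕ=+5.8°):
cos h₀ = −tan(+5.8°) tan(+12.800°) = -0.0231, h₀ = 1.5939 rad.
Bracket: h₀ sin ϕ sin δ + cos ϕ cos δ sin h₀ = 1.5939×0.10106×0.22155 + 0.99488×0.97515×0.99973 = 0.035687 + 0.969895 = 1.005582.
Q̄ = (S_0/π) × [bracket] = (1361/π) × 1.005582 = 435.64 W/m².
Ratio Q̄_A / Q̄_B = 200.40 / 435.64 = 0.4600.

Q̄_A / Q̄_B ≈ 0.460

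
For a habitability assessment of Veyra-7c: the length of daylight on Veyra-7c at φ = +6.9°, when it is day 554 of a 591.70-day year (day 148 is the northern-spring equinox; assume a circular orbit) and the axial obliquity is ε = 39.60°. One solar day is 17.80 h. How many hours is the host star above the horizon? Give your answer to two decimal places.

8.40 h

Solar longitude: λ_s = 360° × (554 − 148)/591.70 = 247.017°.
sin δ = sin 39.60° × sin 247.017° = -0.58683, so δ = -35.932°.
cos H₀ = −tan φ · tan δ = −tan(+6.9°) × tan(-35.932°) = 0.0877, so H₀ = 1.4830 rad = 84.97°.
Daylight = 2H₀/(2π) × 17.80 h = (1.4830/π) × 17.80 = 8.40 h.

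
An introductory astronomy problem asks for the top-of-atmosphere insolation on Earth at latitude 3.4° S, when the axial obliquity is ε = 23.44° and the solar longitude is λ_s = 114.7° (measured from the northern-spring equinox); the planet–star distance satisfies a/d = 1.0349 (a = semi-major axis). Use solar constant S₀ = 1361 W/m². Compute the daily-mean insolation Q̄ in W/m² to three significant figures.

Solar declination: sin δ = sin ε · sin λ_s = sin 23.44° × sin 114.7° = 0.36139, so δ = +21.186°.
cos H₀ = −tan(-3.4°) tan(+21.186°) = 0.0230, H₀ = 1.5478 rad.
Bracket: H₀ sin φ sin δ + cos φ cos δ sin H₀ = 1.5478×-0.05931×0.36139 + 0.99824×0.93241×0.99973 = -0.033176 + 0.930518 = 0.897342.
Inverse-square distance factor (a/d)² = 1.0349² = 1.071018.
Q̄ = (S₀/π) × 1.071018 × [bracket] = (1361/π) × 1.071018 × 0.897342 = 416.4 W/m².

Q̄ ≈ 416 W/m²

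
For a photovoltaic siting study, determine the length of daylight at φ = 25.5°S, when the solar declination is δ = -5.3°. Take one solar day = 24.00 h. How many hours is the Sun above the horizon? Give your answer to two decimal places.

12.34 h

cos H₀ = −tan φ · tan δ = −tan(-25.5°) × tan(-5.300°) = -0.0442, so H₀ = 1.6151 rad = 92.54°.
Daylight = 2H₀/(2π) × 24.00 h = (1.6151/π) × 24.00 = 12.34 h.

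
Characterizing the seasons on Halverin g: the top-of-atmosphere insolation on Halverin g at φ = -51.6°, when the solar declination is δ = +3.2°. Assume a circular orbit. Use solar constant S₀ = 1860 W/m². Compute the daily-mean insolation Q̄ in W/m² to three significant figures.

cos H₀ = −tan(-51.6°) tan(+3.200°) = 0.0705, H₀ = 1.5002 rad.
Bracket: H₀ sin φ sin δ + cos φ cos δ sin H₀ = 1.5002×-0.78369×0.05582 + 0.62115×0.99844×0.99751 = -0.065627 + 0.618637 = 0.553010.
Q̄ = (S₀/π) × [bracket] = (1860/π) × 0.553010 = 327.4 W/m².

Q̄ ≈ 327 W/m²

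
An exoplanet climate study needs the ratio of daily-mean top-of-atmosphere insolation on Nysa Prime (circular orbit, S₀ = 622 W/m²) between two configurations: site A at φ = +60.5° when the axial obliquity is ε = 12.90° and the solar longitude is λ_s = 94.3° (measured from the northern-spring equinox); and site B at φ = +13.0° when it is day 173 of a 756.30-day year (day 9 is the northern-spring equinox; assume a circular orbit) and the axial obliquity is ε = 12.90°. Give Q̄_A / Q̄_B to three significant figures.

Q̄_A / Q̄_B ≈ 0.801

— Configuration A (φ=+60.5°):
Solar declination: sin δ = sin ε · sin λ_s = sin 12.90° × sin 94.3° = 0.22262, so δ = +12.863°.
cos H₀ = −tan(+60.5°) tan(+12.863°) = -0.4036, H₀ = 1.9863 rad.
Bracket: H₀ sin φ sin δ + cos φ cos δ sin H₀ = 1.9863×0.87036×0.22262 + 0.49242×0.97490×0.91493 = 0.384865 + 0.439222 = 0.824087.
Q̄ = (S₀/π) × [bracket] = (622/π) × 0.824087 = 163.16 W/m².
— Configuration B (φ=+13.0°):
Solar longitude: λ_s = 360° × (173 − 9)/756.30 = 78.064°.
sin δ = sin 12.90° × sin 78.064° = 0.21842, so δ = +12.616°.
cos H₀ = −tan(+13.0°) tan(+12.616°) = -0.0517, H₀ = 1.6225 rad.
Bracket: H₀ sin φ sin δ + cos φ cos δ sin H₀ = 1.6225×0.22495×0.21842 + 0.97437×0.97585×0.99866 = 0.079719 + 0.949565 = 1.029284.
Q̄ = (S₀/π) × [bracket] = (622/π) × 1.029284 = 203.79 W/m².
Ratio Q̄_A / Q̄_B = 163.16 / 203.79 = 0.8006.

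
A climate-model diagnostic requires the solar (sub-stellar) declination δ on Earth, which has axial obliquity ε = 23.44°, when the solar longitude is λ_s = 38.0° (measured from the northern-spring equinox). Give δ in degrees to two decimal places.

δ = +14.18°

sin δ = sin ε · sin λ_s = sin 23.44° × sin 38.0° = 0.244903.
δ = arcsin(0.244903) = +14.18°.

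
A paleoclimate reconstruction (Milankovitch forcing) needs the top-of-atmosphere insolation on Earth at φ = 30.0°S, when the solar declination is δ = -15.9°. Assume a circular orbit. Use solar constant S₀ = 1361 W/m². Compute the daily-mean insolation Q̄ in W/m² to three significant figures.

Q̄ ≈ 459 W/m²

cos H₀ = −tan(-30.0°) tan(-15.900°) = -0.1645, H₀ = 1.7360 rad.
Bracket: H₀ sin φ sin δ + cos φ cos δ sin H₀ = 1.7360×-0.50000×-0.27396 + 0.86603×0.96174×0.98638 = 0.237797 + 0.821552 = 1.059349.
Q̄ = (S₀/π) × [bracket] = (1361/π) × 1.059349 = 458.9 W/m².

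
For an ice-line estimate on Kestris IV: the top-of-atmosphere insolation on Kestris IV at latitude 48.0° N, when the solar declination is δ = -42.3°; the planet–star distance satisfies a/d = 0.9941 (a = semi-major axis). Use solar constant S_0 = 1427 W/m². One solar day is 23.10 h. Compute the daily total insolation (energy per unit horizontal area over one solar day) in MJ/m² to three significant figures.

cos h₀ = −tan(+48.0°) tan(-42.300°) = 1.0106 ≥ 1 ⇒ polar night, h₀ = 0 and Q̄ = 0.
Inverse-square distance factor (a/d)² = 0.9941² = 0.988235.
Daily total = Q̄ × 23.10 h × 3600 s/h = 0.00 MJ/m².

0.00 MJ/m²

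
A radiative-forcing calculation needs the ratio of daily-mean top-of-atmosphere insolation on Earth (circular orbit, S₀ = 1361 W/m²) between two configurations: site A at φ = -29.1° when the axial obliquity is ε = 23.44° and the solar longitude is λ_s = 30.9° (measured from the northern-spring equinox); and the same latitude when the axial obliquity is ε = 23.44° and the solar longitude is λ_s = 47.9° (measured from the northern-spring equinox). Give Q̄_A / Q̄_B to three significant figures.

— Configuration A (φ=-29.1°):
Solar declination: sin δ = sin ε · sin λ_s = sin 23.44° × sin 30.9° = 0.20428, so δ = +11.787°.
cos H₀ = −tan(-29.1°) tan(+11.787°) = 0.1162, H₀ = 1.4544 rad.
Bracket: H₀ sin φ sin δ + cos φ cos δ sin H₀ = 1.4544×-0.48634×0.20428 + 0.87377×0.97891×0.99323 = -0.144494 + 0.849552 = 0.705058.
Q̄ = (S₀/π) × [bracket] = (1361/π) × 0.705058 = 305.45 W/m².
— Configuration B (φ=-29.1°):
Solar declination: sin δ = sin ε · sin λ_s = sin 23.44° × sin 47.9° = 0.29515, so δ = +17.166°.
cos H₀ = −tan(-29.1°) tan(+17.166°) = 0.1719, H₀ = 1.3980 rad.
Bracket: H₀ sin φ sin δ + cos φ cos δ sin H₀ = 1.3980×-0.48634×0.29515 + 0.87377×0.95545×0.98511 = -0.200673 + 0.822413 = 0.621740.
Q̄ = (S₀/π) × [bracket] = (1361/π) × 0.621740 = 269.35 W/m².
Ratio Q̄_A / Q̄_B = 305.45 / 269.35 = 1.134.

Q̄_A / Q̄_B ≈ 1.13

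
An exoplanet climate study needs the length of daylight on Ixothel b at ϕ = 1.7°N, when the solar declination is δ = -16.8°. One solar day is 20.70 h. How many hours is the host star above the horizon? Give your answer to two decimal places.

10.29 h

cos h₀ = −tan ϕ · tan δ = −tan(+1.7°) × tan(-16.800°) = 0.0090, so h₀ = 1.5618 rad = 89.49°.
Daylight = 2h₀/(2π) × 20.70 h = (1.5618/π) × 20.70 = 10.29 h.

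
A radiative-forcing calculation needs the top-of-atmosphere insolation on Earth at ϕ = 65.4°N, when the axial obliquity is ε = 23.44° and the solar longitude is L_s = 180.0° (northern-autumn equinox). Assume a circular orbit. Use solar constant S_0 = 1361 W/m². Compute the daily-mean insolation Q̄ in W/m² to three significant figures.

Q̄ ≈ 180 W/m²

Solar declination: sin δ = sin ε · sin L_s = sin 23.44° × sin 180.0° = 0.00000, so δ = +0.000°.
cos h₀ = −tan(+65.4°) tan(+0.000°) = -0.0000, h₀ = 1.5708 rad.
Bracket: h₀ sin ϕ sin δ + cos ϕ cos δ sin h₀ = 1.5708×0.90924×0.00000 + 0.41628×1.00000×1.00000 = 0.000000 + 0.416280 = 0.416280.
Q̄ = (S_0/π) × [bracket] = (1361/π) × 0.416280 = 180.3 W/m².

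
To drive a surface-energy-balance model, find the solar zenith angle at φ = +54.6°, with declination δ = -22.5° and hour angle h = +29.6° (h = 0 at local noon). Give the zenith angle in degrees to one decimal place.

θ_z = 81.2°

cos θ_z = sin φ sin δ + cos φ cos δ cos h = -0.311936 + 0.465342 = 0.153406.
θ_z = arccos(0.153406) = 81.2°.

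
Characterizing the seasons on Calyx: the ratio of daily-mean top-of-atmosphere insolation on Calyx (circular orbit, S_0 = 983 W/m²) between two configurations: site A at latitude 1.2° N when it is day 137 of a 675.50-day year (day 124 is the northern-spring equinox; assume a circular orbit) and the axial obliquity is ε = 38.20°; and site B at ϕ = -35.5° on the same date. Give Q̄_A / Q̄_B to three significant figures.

— Configuration A (ϕ=+1.2°):
Solar longitude: L_s = 360° × (137 − 124)/675.50 = 6.928°.
sin δ = sin 38.20° × sin 6.928° = 0.07460, so δ = +4.278°.
cos h₀ = −tan(+1.2°) tan(+4.278°) = -0.0016, h₀ = 1.5724 rad.
Bracket: h₀ sin ϕ sin δ + cos ϕ cos δ sin h₀ = 1.5724×0.02094×0.07460 + 0.99978×0.99721×1.00000 = 0.002456 + 0.996991 = 0.999447.
Q̄ = (S_0/π) × [bracket] = (983/π) × 0.999447 = 312.73 W/m².
— Configuration B (ϕ=-35.5°):
cos h₀ = −tan(-35.5°) tan(+4.278°) = 0.0534, h₀ = 1.5174 rad.
Bracket: h₀ sin ϕ sin δ + cos ϕ cos δ sin h₀ = 1.5174×-0.58070×0.07460 + 0.81412×0.99721×0.99858 = -0.065734 + 0.810696 = 0.744962.
Q̄ = (S_0/π) × [bracket] = (983/π) × 0.744962 = 233.10 W/m².
Ratio Q̄_A / Q̄_B = 312.73 / 233.10 = 1.342.

Q̄_A / Q̄_B ≈ 1.34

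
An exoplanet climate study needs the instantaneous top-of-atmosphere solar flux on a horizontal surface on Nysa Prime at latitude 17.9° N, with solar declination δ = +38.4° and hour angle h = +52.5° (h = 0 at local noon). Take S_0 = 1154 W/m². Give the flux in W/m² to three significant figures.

744 W/m²

cos θ_z = sin ϕ sin δ + cos ϕ cos δ cos h = 0.190914 + 0.453989 = 0.644903.
Flux = S_0 · cos θ_z = 1154 × 0.644903 = 744.2 W/m².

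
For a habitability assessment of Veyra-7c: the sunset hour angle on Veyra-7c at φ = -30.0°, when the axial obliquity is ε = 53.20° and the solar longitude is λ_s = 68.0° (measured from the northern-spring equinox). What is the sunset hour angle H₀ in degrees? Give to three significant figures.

Solar declination: sin δ = sin ε · sin λ_s = sin 53.20° × sin 68.0° = 0.74243, so δ = +47.938°.
cos H₀ = −tan φ · tan δ = −tan(-30.0°) × tan(+47.938°) = 0.6398, so H₀ = 0.8765 rad = 50.22°.

H₀ = 50.2°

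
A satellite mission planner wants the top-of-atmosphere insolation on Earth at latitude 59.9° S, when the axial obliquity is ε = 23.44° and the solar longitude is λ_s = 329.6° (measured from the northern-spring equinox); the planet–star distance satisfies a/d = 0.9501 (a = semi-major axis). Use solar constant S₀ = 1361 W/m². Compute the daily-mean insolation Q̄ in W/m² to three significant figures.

Q̄ ≈ 311 W/m²

Solar declination: sin δ = sin ε · sin λ_s = sin 23.44° × sin 329.6° = -0.20129, so δ = -11.613°.
cos H₀ = −tan(-59.9°) tan(-11.613°) = -0.3545, H₀ = 1.9332 rad.
Bracket: H₀ sin φ sin δ + cos φ cos δ sin H₀ = 1.9332×-0.86515×-0.20129 + 0.50151×0.97953×0.93505 = 0.336659 + 0.459338 = 0.795997.
Inverse-square distance factor (a/d)² = 0.9501² = 0.902690.
Q̄ = (S₀/π) × 0.902690 × [bracket] = (1361/π) × 0.902690 × 0.795997 = 311.3 W/m².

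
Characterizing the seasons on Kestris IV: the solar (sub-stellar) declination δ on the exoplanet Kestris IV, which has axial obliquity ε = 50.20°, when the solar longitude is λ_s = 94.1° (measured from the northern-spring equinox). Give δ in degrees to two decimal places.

δ = +50.02°

sin δ = sin ε · sin λ_s = sin 50.20° × sin 94.1° = 0.766317.
δ = arcsin(0.766317) = +50.02°.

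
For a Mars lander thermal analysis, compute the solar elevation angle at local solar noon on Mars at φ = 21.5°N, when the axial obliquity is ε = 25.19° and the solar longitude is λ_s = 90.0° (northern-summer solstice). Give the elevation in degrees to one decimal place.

Solar declination: sin δ = sin ε · sin λ_s = sin 25.19° × sin 90.0° = 0.42562, so δ = +25.190°.
At local noon the hour angle is zero, so the zenith angle equals |φ − δ| = |+21.5° − (+25.190°)| = 3.690°.
Elevation = 90° − 3.690° = 86.3°.

86.3°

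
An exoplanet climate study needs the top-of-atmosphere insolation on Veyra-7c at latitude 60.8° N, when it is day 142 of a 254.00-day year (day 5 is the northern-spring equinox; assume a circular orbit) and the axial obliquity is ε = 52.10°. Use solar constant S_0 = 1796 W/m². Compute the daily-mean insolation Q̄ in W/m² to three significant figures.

Q̄ ≈ 139 W/m²

Solar longitude: L_s = 360° × (142 − 5)/254.00 = 194.173°.
sin δ = sin 52.10° × sin 194.173° = -0.19321, so δ = -11.140°.
cos h₀ = −tan(+60.8°) tan(-11.140°) = 0.3523, h₀ = 1.2107 rad.
Bracket: h₀ sin ϕ sin δ + cos ϕ cos δ sin h₀ = 1.2107×0.87292×-0.19321 + 0.48786×0.98116×0.93587 = -0.204193 + 0.447972 = 0.243779.
Q̄ = (S_0/π) × [bracket] = (1796/π) × 0.243779 = 139.4 W/m².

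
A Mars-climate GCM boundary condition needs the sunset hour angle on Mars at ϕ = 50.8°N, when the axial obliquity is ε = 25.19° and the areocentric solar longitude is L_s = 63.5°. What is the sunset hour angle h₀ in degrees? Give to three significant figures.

h₀ = 120°

sin δ = sin 25.19° × sin 63.5° = 0.38090, so δ = +22.390°.
cos h₀ = −tan ϕ · tan δ = −tan(+50.8°) × tan(+22.390°) = -0.5051, so h₀ = 2.1003 rad = 120.34°.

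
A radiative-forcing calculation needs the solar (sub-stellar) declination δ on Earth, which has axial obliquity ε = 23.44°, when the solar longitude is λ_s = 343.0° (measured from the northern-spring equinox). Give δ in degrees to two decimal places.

δ = -6.68°

sin δ = sin ε · sin λ_s = sin 23.44° × sin 343.0° = -0.116302.
δ = arcsin(-0.116302) = -6.68°.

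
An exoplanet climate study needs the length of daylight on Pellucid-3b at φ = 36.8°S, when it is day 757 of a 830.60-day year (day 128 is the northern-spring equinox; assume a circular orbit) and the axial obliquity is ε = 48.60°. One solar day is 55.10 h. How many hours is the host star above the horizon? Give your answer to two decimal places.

45.25 h

Solar longitude: λ_s = 360° × (757 − 128)/830.60 = 272.622°.
sin δ = sin 48.60° × sin 272.622° = -0.74933, so δ = -48.532°.
cos H₀ = −tan φ · tan δ = −tan(-36.8°) × tan(-48.532°) = -0.8465, so H₀ = 2.5802 rad = 147.84°.
Daylight = 2H₀/(2π) × 55.10 h = (2.5802/π) × 55.10 = 45.25 h.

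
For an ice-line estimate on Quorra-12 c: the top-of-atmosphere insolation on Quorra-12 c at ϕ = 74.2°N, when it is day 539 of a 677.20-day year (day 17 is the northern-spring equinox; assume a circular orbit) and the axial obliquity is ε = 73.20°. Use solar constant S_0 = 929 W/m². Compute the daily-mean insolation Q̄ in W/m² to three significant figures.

Solar longitude: L_s = 360° × (539 − 17)/677.20 = 277.496°.
sin δ = sin 73.20° × sin 277.496° = -0.94914, so δ = -71.648°.
cos h₀ = −tan(+74.2°) tan(-71.648°) = 10.6531 ≥ 1 ⇒ polar night, h₀ = 0 and Q̄ = 0.

Q̄ ≈ 0.00 W/m²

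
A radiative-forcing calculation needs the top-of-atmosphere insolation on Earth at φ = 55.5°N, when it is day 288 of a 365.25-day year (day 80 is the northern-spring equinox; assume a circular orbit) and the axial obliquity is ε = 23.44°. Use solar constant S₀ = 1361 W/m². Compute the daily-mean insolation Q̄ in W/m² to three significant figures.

Solar longitude: λ_s = 360° × (288 − 80)/365.25 = 205.010°.
sin δ = sin 23.44° × sin 205.010° = -0.16818, so δ = -9.682°.
cos H₀ = −tan(+55.5°) tan(-9.682°) = 0.2482, H₀ = 1.3199 rad.
Bracket: H₀ sin φ sin δ + cos φ cos δ sin H₀ = 1.3199×0.82413×-0.16818 + 0.56641×0.98576×0.96870 = -0.182941 + 0.540868 = 0.357927.
Q̄ = (S₀/π) × [bracket] = (1361/π) × 0.357927 = 155.1 W/m².

Q̄ ≈ 155 W/m²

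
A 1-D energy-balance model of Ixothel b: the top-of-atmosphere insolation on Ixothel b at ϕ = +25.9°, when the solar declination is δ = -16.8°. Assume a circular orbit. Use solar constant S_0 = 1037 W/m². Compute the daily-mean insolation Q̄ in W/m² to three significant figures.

Q̄ ≈ 222 W/m²

cos h₀ = −tan(+25.9°) tan(-16.800°) = 0.1466, h₀ = 1.4237 rad.
Bracket: h₀ sin ϕ sin δ + cos ϕ cos δ sin h₀ = 1.4237×0.43680×-0.28903 + 0.89956×0.95732×0.98920 = -0.179740 + 0.851866 = 0.672126.
Q̄ = (S_0/π) × [bracket] = (1037/π) × 0.672126 = 221.9 W/m².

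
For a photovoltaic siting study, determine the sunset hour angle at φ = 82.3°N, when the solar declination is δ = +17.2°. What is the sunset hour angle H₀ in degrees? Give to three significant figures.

H₀ = 180°

Sunrise equation: cos H₀ = −tan φ · tan δ = -2.2895 ≤ −1, so the Sun never sets (polar day) and H₀ = π.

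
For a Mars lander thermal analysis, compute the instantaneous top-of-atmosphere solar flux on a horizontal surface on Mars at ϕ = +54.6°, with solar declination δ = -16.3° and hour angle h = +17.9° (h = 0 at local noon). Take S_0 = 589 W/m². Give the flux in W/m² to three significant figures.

177 W/m²

cos θ_z = sin ϕ sin δ + cos ϕ cos δ cos h = -0.228779 + 0.529084 = 0.300305.
Flux = S_0 · cos θ_z = 589 × 0.300305 = 176.9 W/m².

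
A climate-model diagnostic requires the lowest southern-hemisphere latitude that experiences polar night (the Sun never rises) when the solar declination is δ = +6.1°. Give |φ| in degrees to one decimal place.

Polar night requires cos H₀ = −tan φ tan δ ≥ 1, i.e. tan φ tan δ ≤ −1.
The boundary is |tan φ| · |tan δ| = 1, so |φ| = 90° − |δ| = 90° − 6.1° = 83.9° in the southern hemisphere.

|φ| = 83.9°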